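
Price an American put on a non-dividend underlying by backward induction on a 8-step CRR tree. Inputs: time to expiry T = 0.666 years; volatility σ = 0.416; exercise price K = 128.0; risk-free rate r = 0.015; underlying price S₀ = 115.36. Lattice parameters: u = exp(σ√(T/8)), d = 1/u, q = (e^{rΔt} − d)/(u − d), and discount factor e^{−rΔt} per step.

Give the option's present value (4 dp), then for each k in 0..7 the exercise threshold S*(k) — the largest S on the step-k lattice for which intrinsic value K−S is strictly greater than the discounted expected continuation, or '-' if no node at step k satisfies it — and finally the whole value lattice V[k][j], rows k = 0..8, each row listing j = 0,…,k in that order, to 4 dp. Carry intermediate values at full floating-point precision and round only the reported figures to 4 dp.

price = 23.2552
boundary = - - - - 71.3746 80.4770 90.7402 102.3122
tree:
23.2552
30.4865 15.3310
38.7640 21.4259 8.6408
47.6757 29.0249 13.0908 3.7494
56.6254 37.9181 19.2806 6.2899 0.9539
64.6982 47.5230 27.4114 10.3527 1.8199 0.0000
71.8580 56.6254 37.2598 16.6080 3.4723 0.0000 0.0000
78.2079 64.6982 47.5230 25.6878 6.6249 0.0000 0.0000 0.0000
83.8397 71.8580 56.6254 37.2598 12.6400 0.0000 0.0000 0.0000 0.0000

Δt=0.08325  u=1.12753  d=0.88689  q=0.47522  discount=0.99875
step 8 (expiry): payoffs max(K−S,0) = 83.8397 71.8580 56.6254 37.2598 12.6400 0.0000 0.0000 0.0000 0.0000
step 7: (k=7,j=0): S=49.7921, (K−S)⁺=78.2079, hold=78.0482 ⇒ V=78.2079 exercise | (k=7,j=1): S=63.3018, (K−S)⁺=64.6982, hold=64.5385 ⇒ V=64.6982 exercise | (k=7,j=2): S=80.4770, (K−S)⁺=47.5230, hold=47.3633 ⇒ V=47.5230 exercise | (k=7,j=3): S=102.3122, (K−S)⁺=25.6878, hold=25.5281 ⇒ V=25.6878 exercise | (k=7,j=4): S=130.0718, (K−S)⁺=0.0000, hold=6.6249 ⇒ V=6.6249 continue | (k=7,j=5): S=165.3632, (K−S)⁺=0.0000, hold=0.0000 ⇒ V=0.0000 continue | (k=7,j=6): S=210.2299, (K−S)⁺=0.0000, hold=0.0000 ⇒ V=0.0000 continue | (k=7,j=7): S=267.2700, (K−S)⁺=0.0000, hold=0.0000 ⇒ V=0.0000 continue  boundary S*=102.3122
step 6: (k=6,j=0): S=56.1420, (K−S)⁺=71.8580, hold=71.6982 ⇒ V=71.8580 exercise | (k=6,j=1): S=71.3746, (K−S)⁺=56.6254, hold=56.4656 ⇒ V=56.6254 exercise | (k=6,j=2): S=90.7402, (K−S)⁺=37.2598, hold=37.1001 ⇒ V=37.2598 exercise | (k=6,j=3): S=115.3600, (K−S)⁺=12.6400, hold=16.6080 ⇒ V=16.6080 continue | (k=6,j=4): S=146.6597, (K−S)⁺=0.0000, hold=3.4723 ⇒ V=3.4723 continue | (k=6,j=5): S=186.4518, (K−S)⁺=0.0000, hold=0.0000 ⇒ V=0.0000 continue | (k=6,j=6): S=237.0404, (K−S)⁺=0.0000, hold=0.0000 ⇒ V=0.0000 continue  boundary S*=90.7402
step 5: (k=5,j=0): S=63.3018, (K−S)⁺=64.6982, hold=64.5385 ⇒ V=64.6982 exercise | (k=5,j=1): S=80.4770, (K−S)⁺=47.5230, hold=47.3633 ⇒ V=47.5230 exercise | (k=5,j=2): S=102.3122, (K−S)⁺=25.6878, hold=27.4114 ⇒ V=27.4114 continue | (k=5,j=3): S=130.0718, (K−S)⁺=0.0000, hold=10.3527 ⇒ V=10.3527 continue | (k=5,j=4): S=165.3632, (K−S)⁺=0.0000, hold=1.8199 ⇒ V=1.8199 continue | (k=5,j=5): S=210.2299, (K−S)⁺=0.0000, hold=0.0000 ⇒ V=0.0000 continue  boundary S*=80.4770
step 4: (k=4,j=0): S=71.3746, (K−S)⁺=56.6254, hold=56.4656 ⇒ V=56.6254 exercise | (k=4,j=1): S=90.7402, (K−S)⁺=37.2598, hold=37.9181 ⇒ V=37.9181 continue | (k=4,j=2): S=115.3600, (K−S)⁺=12.6400, hold=19.2806 ⇒ V=19.2806 continue | (k=4,j=3): S=146.6597, (K−S)⁺=0.0000, hold=6.2899 ⇒ V=6.2899 continue | (k=4,j=4): S=186.4518, (K−S)⁺=0.0000, hold=0.9539 ⇒ V=0.9539 continue  boundary S*=71.3746
step 3: (k=3,j=0): S=80.4770, (K−S)⁺=47.5230, hold=47.6757 ⇒ V=47.6757 continue | (k=3,j=1): S=102.3122, (K−S)⁺=25.6878, hold=29.0249 ⇒ V=29.0249 continue | (k=3,j=2): S=130.0718, (K−S)⁺=0.0000, hold=13.0908 ⇒ V=13.0908 continue | (k=3,j=3): S=165.3632, (K−S)⁺=0.0000, hold=3.7494 ⇒ V=3.7494 continue  boundary S*=-
step 2: (k=2,j=0): S=90.7402, (K−S)⁺=37.2598, hold=38.7640 ⇒ V=38.7640 continue | (k=2,j=1): S=115.3600, (K−S)⁺=12.6400, hold=21.4259 ⇒ V=21.4259 continue | (k=2,j=2): S=146.6597, (K−S)⁺=0.0000, hold=8.6408 ⇒ V=8.6408 continue  boundary S*=-
step 1: (k=1,j=0): S=102.3122, (K−S)⁺=25.6878, hold=30.4865 ⇒ V=30.4865 continue | (k=1,j=1): S=130.0718, (K−S)⁺=0.0000, hold=15.3310 ⇒ V=15.3310 continue  boundary S*=-
step 0: (k=0,j=0): S=115.3600, (K−S)⁺=12.6400, hold=23.2552 ⇒ V=23.2552 continue  boundary S*=-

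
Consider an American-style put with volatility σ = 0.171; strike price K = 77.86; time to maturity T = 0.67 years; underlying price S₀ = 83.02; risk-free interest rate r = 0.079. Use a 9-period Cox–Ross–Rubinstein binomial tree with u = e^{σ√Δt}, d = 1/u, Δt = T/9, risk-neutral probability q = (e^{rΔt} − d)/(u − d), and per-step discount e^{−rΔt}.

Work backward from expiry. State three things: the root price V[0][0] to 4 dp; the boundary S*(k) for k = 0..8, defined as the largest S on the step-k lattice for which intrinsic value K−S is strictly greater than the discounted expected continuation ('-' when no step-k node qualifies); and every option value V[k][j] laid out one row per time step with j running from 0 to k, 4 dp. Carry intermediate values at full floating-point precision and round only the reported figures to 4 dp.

price = 1.3729
boundary = - - - - 68.8862 65.7460 68.8862 72.1763 68.8862
tree:
1.3729
2.2997 0.6339
3.7462 1.1481 0.2225
5.9073 2.0289 0.4442 0.0446
8.9738 3.4770 0.8731 0.1001 0.0000
12.1140 5.7300 1.6821 0.2246 0.0000 0.0000
15.1110 8.9738 3.1535 0.5037 0.0000 0.0000 0.0000
17.9714 12.1140 5.6837 1.1298 0.0000 0.0000 0.0000 0.0000
20.7014 15.1110 8.9738 2.5340 0.0000 0.0000 0.0000 0.0000 0.0000
23.3070 17.9714 12.1140 5.6837 0.0000 0.0000 0.0000 0.0000 0.0000 0.0000

Δt=0.07444  u=1.04776  d=0.95442  q=0.55153  discount=0.99414
step 9 (expiry): payoffs max(K−S,0) = 23.3070 17.9714 12.1140 5.6837 0.0000 0.0000 0.0000 0.0000 0.0000 0.0000
step 8: (k=8,j=0): S=57.1586, (K−S)⁺=20.7014, hold=20.2449 ⇒ V=20.7014 exercise | (k=8,j=1): S=62.7490, (K−S)⁺=15.1110, hold=14.6545 ⇒ V=15.1110 exercise | (k=8,j=2): S=68.8862, (K−S)⁺=8.9738, hold=8.5173 ⇒ V=8.9738 exercise | (k=8,j=3): S=75.6236, (K−S)⁺=2.2364, hold=2.5340 ⇒ V=2.5340 continue | (k=8,j=4): S=83.0200, (K−S)⁺=0.0000, hold=0.0000 ⇒ V=0.0000 continue | (k=8,j=5): S=91.1398, (K−S)⁺=0.0000, hold=0.0000 ⇒ V=0.0000 continue | (k=8,j=6): S=100.0538, (K−S)⁺=0.0000, hold=0.0000 ⇒ V=0.0000 continue | (k=8,j=7): S=109.8395, (K−S)⁺=0.0000, hold=0.0000 ⇒ V=0.0000 continue | (k=8,j=8): S=120.5824, (K−S)⁺=0.0000, hold=0.0000 ⇒ V=0.0000 continue  boundary S*=68.8862
step 7: (k=7,j=0): S=59.8886, (K−S)⁺=17.9714, hold=17.5149 ⇒ V=17.9714 exercise | (k=7,j=1): S=65.7460, (K−S)⁺=12.1140, hold=11.6574 ⇒ V=12.1140 exercise | (k=7,j=2): S=72.1763, (K−S)⁺=5.6837, hold=5.3903 ⇒ V=5.6837 exercise | (k=7,j=3): S=79.2355, (K−S)⁺=0.0000, hold=1.1298 ⇒ V=1.1298 continue | (k=7,j=4): S=86.9852, (K−S)⁺=0.0000, hold=0.0000 ⇒ V=0.0000 continue | (k=7,j=5): S=95.4928, (K−S)⁺=0.0000, hold=0.0000 ⇒ V=0.0000 continue | (k=7,j=6): S=104.8325, (K−S)⁺=0.0000, hold=0.0000 ⇒ V=0.0000 continue | (k=7,j=7): S=115.0857, (K−S)⁺=0.0000, hold=0.0000 ⇒ V=0.0000 continue  boundary S*=72.1763
step 6: (k=6,j=0): S=62.7490, (K−S)⁺=15.1110, hold=14.6545 ⇒ V=15.1110 exercise | (k=6,j=1): S=68.8862, (K−S)⁺=8.9738, hold=8.5173 ⇒ V=8.9738 exercise | (k=6,j=2): S=75.6236, (K−S)⁺=2.2364, hold=3.1535 ⇒ V=3.1535 continue | (k=6,j=3): S=83.0200, (K−S)⁺=0.0000, hold=0.5037 ⇒ V=0.5037 continue | (k=6,j=4): S=91.1398, (K−S)⁺=0.0000, hold=0.0000 ⇒ V=0.0000 continue | (k=6,j=5): S=100.0538, (K−S)⁺=0.0000, hold=0.0000 ⇒ V=0.0000 continue | (k=6,j=6): S=109.8395, (K−S)⁺=0.0000, hold=0.0000 ⇒ V=0.0000 continue  boundary S*=68.8862
step 5: (k=5,j=0): S=65.7460, (K−S)⁺=12.1140, hold=11.6574 ⇒ V=12.1140 exercise | (k=5,j=1): S=72.1763, (K−S)⁺=5.6837, hold=5.7300 ⇒ V=5.7300 continue | (k=5,j=2): S=79.2355, (K−S)⁺=0.0000, hold=1.6821 ⇒ V=1.6821 continue | (k=5,j=3): S=86.9852, (K−S)⁺=0.0000, hold=0.2246 ⇒ V=0.2246 continue | (k=5,j=4): S=95.4928, (K−S)⁺=0.0000, hold=0.0000 ⇒ V=0.0000 continue | (k=5,j=5): S=104.8325, (K−S)⁺=0.0000, hold=0.0000 ⇒ V=0.0000 continue  boundary S*=65.7460
step 4: (k=4,j=0): S=68.8862, (K−S)⁺=8.9738, hold=8.5426 ⇒ V=8.9738 exercise | (k=4,j=1): S=75.6236, (K−S)⁺=2.2364, hold=3.4770 ⇒ V=3.4770 continue | (k=4,j=2): S=83.0200, (K−S)⁺=0.0000, hold=0.8731 ⇒ V=0.8731 continue | (k=4,j=3): S=91.1398, (K−S)⁺=0.0000, hold=0.1001 ⇒ V=0.1001 continue | (k=4,j=4): S=100.0538, (K−S)⁺=0.0000, hold=0.0000 ⇒ V=0.0000 continue  boundary S*=68.8862
step 3: (k=3,j=0): S=72.1763, (K−S)⁺=5.6837, hold=5.9073 ⇒ V=5.9073 continue | (k=3,j=1): S=79.2355, (K−S)⁺=0.0000, hold=2.0289 ⇒ V=2.0289 continue | (k=3,j=2): S=86.9852, (K−S)⁺=0.0000, hold=0.4442 ⇒ V=0.4442 continue | (k=3,j=3): S=95.4928, (K−S)⁺=0.0000, hold=0.0446 ⇒ V=0.0446 continue  boundary S*=-
step 2: (k=2,j=0): S=75.6236, (K−S)⁺=2.2364, hold=3.7462 ⇒ V=3.7462 continue | (k=2,j=1): S=83.0200, (K−S)⁺=0.0000, hold=1.1481 ⇒ V=1.1481 continue | (k=2,j=2): S=91.1398, (K−S)⁺=0.0000, hold=0.2225 ⇒ V=0.2225 continue  boundary S*=-
step 1: (k=1,j=0): S=79.2355, (K−S)⁺=0.0000, hold=2.2997 ⇒ V=2.2997 continue | (k=1,j=1): S=86.9852, (K−S)⁺=0.0000, hold=0.6339 ⇒ V=0.6339 continue  boundary S*=-
step 0: (k=0,j=0): S=83.0200, (K−S)⁺=0.0000, hold=1.3729 ⇒ V=1.3729 continue  boundary S*=-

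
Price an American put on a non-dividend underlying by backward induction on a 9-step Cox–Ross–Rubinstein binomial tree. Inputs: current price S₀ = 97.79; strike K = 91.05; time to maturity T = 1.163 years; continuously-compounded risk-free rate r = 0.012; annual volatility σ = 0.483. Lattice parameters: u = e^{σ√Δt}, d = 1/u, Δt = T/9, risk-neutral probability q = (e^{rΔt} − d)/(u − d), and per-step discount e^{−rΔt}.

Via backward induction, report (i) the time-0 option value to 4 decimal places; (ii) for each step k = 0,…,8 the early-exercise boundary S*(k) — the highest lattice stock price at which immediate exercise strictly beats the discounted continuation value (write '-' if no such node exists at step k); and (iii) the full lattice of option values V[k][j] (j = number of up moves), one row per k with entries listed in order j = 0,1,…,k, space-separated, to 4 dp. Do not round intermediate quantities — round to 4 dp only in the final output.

params: Δt=0.12922 u=1.18961 d=0.84061 q=0.46115 e^(-rΔt)=0.99845
t_9 payoffs: 70.5549 62.0459 50.0041 32.9629 8.8467 0.0000 0.0000 0.0000 0.0000 0.0000
t_8: node(8,0) S=24.3812 payoff=66.6688 vs cont=66.5277 → 66.6688 [stop]  node(8,1) S=34.5036 payoff=56.5464 vs cont=56.4053 → 56.5464 [stop]  node(8,2) S=48.8286 payoff=42.2214 vs cont=42.0803 → 42.2214 [stop]  node(8,3) S=69.1010 payoff=21.9490 vs cont=21.8079 → 21.9490 [stop]  node(8,4) S=97.7900 payoff=0.0000 vs cont=4.7596 → 4.7596 [wait]  node(8,5) S=138.3899 payoff=0.0000 vs cont=0.0000 → 0.0000 [wait]  node(8,6) S=195.8459 payoff=0.0000 vs cont=0.0000 → 0.0000 [wait]  node(8,7) S=277.1560 payoff=0.0000 vs cont=0.0000 → 0.0000 [wait]  node(8,8) S=392.2241 payoff=0.0000 vs cont=0.0000 → 0.0000 [wait]  ⇒ S*(8)=69.1010
t_7: node(7,0) S=29.0041 payoff=62.0459 vs cont=61.9048 → 62.0459 [stop]  node(7,1) S=41.0459 payoff=50.0041 vs cont=49.8630 → 50.0041 [stop]  node(7,2) S=58.0871 payoff=32.9629 vs cont=32.8218 → 32.9629 [stop]  node(7,3) S=82.2033 payoff=8.8467 vs cont=14.0004 → 14.0004 [wait]  node(7,4) S=116.3321 payoff=0.0000 vs cont=2.5608 → 2.5608 [wait]  node(7,5) S=164.6302 payoff=0.0000 vs cont=0.0000 → 0.0000 [wait]  node(7,6) S=232.9804 payoff=0.0000 vs cont=0.0000 → 0.0000 [wait]  node(7,7) S=329.7079 payoff=0.0000 vs cont=0.0000 → 0.0000 [wait]  ⇒ S*(7)=58.0871
t_6: node(6,0) S=34.5036 payoff=56.5464 vs cont=56.4053 → 56.5464 [stop]  node(6,1) S=48.8286 payoff=42.2214 vs cont=42.0803 → 42.2214 [stop]  node(6,2) S=69.1010 payoff=21.9490 vs cont=24.1809 → 24.1809 [wait]  node(6,3) S=97.7900 payoff=0.0000 vs cont=8.7115 → 8.7115 [wait]  node(6,4) S=138.3899 payoff=0.0000 vs cont=1.3777 → 1.3777 [wait]  node(6,5) S=195.8459 payoff=0.0000 vs cont=0.0000 → 0.0000 [wait]  node(6,6) S=277.1560 payoff=0.0000 vs cont=0.0000 → 0.0000 [wait]  ⇒ S*(6)=48.8286
t_5: node(5,0) S=41.0459 payoff=50.0041 vs cont=49.8630 → 50.0041 [stop]  node(5,1) S=58.0871 payoff=32.9629 vs cont=33.8495 → 33.8495 [wait]  node(5,2) S=82.2033 payoff=8.8467 vs cont=17.0208 → 17.0208 [wait]  node(5,3) S=116.3321 payoff=0.0000 vs cont=5.3213 → 5.3213 [wait]  node(5,4) S=164.6302 payoff=0.0000 vs cont=0.7412 → 0.7412 [wait]  node(5,5) S=232.9804 payoff=0.0000 vs cont=0.0000 → 0.0000 [wait]  ⇒ S*(5)=41.0459
t_4: node(4,0) S=48.8286 payoff=42.2214 vs cont=42.4885 → 42.4885 [wait]  node(4,1) S=69.1010 payoff=21.9490 vs cont=26.0485 → 26.0485 [wait]  node(4,2) S=97.7900 payoff=0.0000 vs cont=11.6076 → 11.6076 [wait]  node(4,3) S=138.3899 payoff=0.0000 vs cont=3.2042 → 3.2042 [wait]  node(4,4) S=195.8459 payoff=0.0000 vs cont=0.3988 → 0.3988 [wait]  ⇒ S*(4)=-
t_3: node(3,0) S=58.0871 payoff=32.9629 vs cont=34.8531 → 34.8531 [wait]  node(3,1) S=82.2033 payoff=8.8467 vs cont=19.3590 → 19.3590 [wait]  node(3,2) S=116.3321 payoff=0.0000 vs cont=7.7204 → 7.7204 [wait]  node(3,3) S=164.6302 payoff=0.0000 vs cont=1.9076 → 1.9076 [wait]  ⇒ S*(3)=-
t_2: node(2,0) S=69.1010 payoff=21.9490 vs cont=27.6651 → 27.6651 [wait]  node(2,1) S=97.7900 payoff=0.0000 vs cont=13.9702 → 13.9702 [wait]  node(2,2) S=138.3899 payoff=0.0000 vs cont=5.0320 → 5.0320 [wait]  ⇒ S*(2)=-
t_1: node(1,0) S=82.2033 payoff=8.8467 vs cont=21.3167 → 21.3167 [wait]  node(1,1) S=116.3321 payoff=0.0000 vs cont=9.8331 → 9.8331 [wait]  ⇒ S*(1)=-
t_0: node(0,0) S=97.7900 payoff=0.0000 vs cont=15.9962 → 15.9962 [wait]  ⇒ S*(0)=-

price = 15.9962
boundary = - - - - - 41.0459 48.8286 58.0871 69.1010
tree:
15.9962
21.3167 9.8331
27.6651 13.9702 5.0320
34.8531 19.3590 7.7204 1.9076
42.4885 26.0485 11.6076 3.2042 0.3988
50.0041 33.8495 17.0208 5.3213 0.7412 0.0000
56.5464 42.2214 24.1809 8.7115 1.3777 0.0000 0.0000
62.0459 50.0041 32.9629 14.0004 2.5608 0.0000 0.0000 0.0000
66.6688 56.5464 42.2214 21.9490 4.7596 0.0000 0.0000 0.0000 0.0000
70.5549 62.0459 50.0041 32.9629 8.8467 0.0000 0.0000 0.0000 0.0000 0.0000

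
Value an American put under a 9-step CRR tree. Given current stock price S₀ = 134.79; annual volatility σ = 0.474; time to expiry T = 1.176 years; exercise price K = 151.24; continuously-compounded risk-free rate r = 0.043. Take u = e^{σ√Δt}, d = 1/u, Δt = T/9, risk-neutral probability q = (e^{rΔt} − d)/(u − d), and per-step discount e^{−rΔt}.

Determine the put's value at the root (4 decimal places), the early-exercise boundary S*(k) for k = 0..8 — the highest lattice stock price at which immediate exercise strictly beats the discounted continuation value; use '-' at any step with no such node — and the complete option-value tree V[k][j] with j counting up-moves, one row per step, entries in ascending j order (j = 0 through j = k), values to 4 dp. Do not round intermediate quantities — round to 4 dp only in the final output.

params: Δt=0.13067 u=1.18690 d=0.84253 q=0.47363 e^(-rΔt)=0.99440
t_9 payoffs: 122.4032 110.6171 94.0137 70.6241 37.6748 0.0000 0.0000 0.0000 0.0000 0.0000
t_8: node(8,0) S=34.2262 payoff=117.0138 vs cont=116.1664 → 117.0138 [stop]  node(8,1) S=48.2152 payoff=103.0248 vs cont=102.1775 → 103.0248 [stop]  node(8,2) S=67.9217 payoff=83.3183 vs cont=82.4710 → 83.3183 [stop]  node(8,3) S=95.6826 payoff=55.5574 vs cont=54.7100 → 55.5574 [stop]  node(8,4) S=134.7900 payoff=16.4500 vs cont=19.7197 → 19.7197 [wait]  node(8,5) S=189.8814 payoff=0.0000 vs cont=0.0000 → 0.0000 [wait]  node(8,6) S=267.4897 payoff=0.0000 vs cont=0.0000 → 0.0000 [wait]  node(8,7) S=376.8182 payoff=0.0000 vs cont=0.0000 → 0.0000 [wait]  node(8,8) S=530.8313 payoff=0.0000 vs cont=0.0000 → 0.0000 [wait]  ⇒ S*(8)=95.6826
t_7: node(7,0) S=40.6229 payoff=110.6171 vs cont=109.7697 → 110.6171 [stop]  node(7,1) S=57.2263 payoff=94.0137 vs cont=93.1663 → 94.0137 [stop]  node(7,2) S=80.6159 payoff=70.6241 vs cont=69.7767 → 70.6241 [stop]  node(7,3) S=113.5652 payoff=37.6748 vs cont=38.3674 → 38.3674 [wait]  node(7,4) S=159.9816 payoff=0.0000 vs cont=10.3217 → 10.3217 [wait]  node(7,5) S=225.3693 payoff=0.0000 vs cont=0.0000 → 0.0000 [wait]  node(7,6) S=317.4823 payoff=0.0000 vs cont=0.0000 → 0.0000 [wait]  node(7,7) S=447.2436 payoff=0.0000 vs cont=0.0000 → 0.0000 [wait]  ⇒ S*(7)=80.6159
t_6: node(6,0) S=48.2152 payoff=103.0248 vs cont=102.1775 → 103.0248 [stop]  node(6,1) S=67.9217 payoff=83.3183 vs cont=82.4710 → 83.3183 [stop]  node(6,2) S=95.6826 payoff=55.5574 vs cont=55.0362 → 55.5574 [stop]  node(6,3) S=134.7900 payoff=16.4500 vs cont=24.9435 → 24.9435 [wait]  node(6,4) S=189.8814 payoff=0.0000 vs cont=5.4026 → 5.4026 [wait]  node(6,5) S=267.4897 payoff=0.0000 vs cont=0.0000 → 0.0000 [wait]  node(6,6) S=376.8182 payoff=0.0000 vs cont=0.0000 → 0.0000 [wait]  ⇒ S*(6)=95.6826
t_5: node(5,0) S=57.2263 payoff=94.0137 vs cont=93.1663 → 94.0137 [stop]  node(5,1) S=80.6159 payoff=70.6241 vs cont=69.7767 → 70.6241 [stop]  node(5,2) S=113.5652 payoff=37.6748 vs cont=40.8277 → 40.8277 [wait]  node(5,3) S=159.9816 payoff=0.0000 vs cont=15.6004 → 15.6004 [wait]  node(5,4) S=225.3693 payoff=0.0000 vs cont=2.8278 → 2.8278 [wait]  node(5,5) S=317.4823 payoff=0.0000 vs cont=0.0000 → 0.0000 [wait]  ⇒ S*(5)=80.6159
t_4: node(4,0) S=67.9217 payoff=83.3183 vs cont=82.4710 → 83.3183 [stop]  node(4,1) S=95.6826 payoff=55.5574 vs cont=56.1949 → 56.1949 [wait]  node(4,2) S=134.7900 payoff=16.4500 vs cont=28.7174 → 28.7174 [wait]  node(4,3) S=189.8814 payoff=0.0000 vs cont=9.4974 → 9.4974 [wait]  node(4,4) S=267.4897 payoff=0.0000 vs cont=1.4801 → 1.4801 [wait]  ⇒ S*(4)=67.9217
t_3: node(3,0) S=80.6159 payoff=70.6241 vs cont=70.0770 → 70.6241 [stop]  node(3,1) S=113.5652 payoff=37.6748 vs cont=42.9388 → 42.9388 [wait]  node(3,2) S=159.9816 payoff=0.0000 vs cont=19.5043 → 19.5043 [wait]  node(3,3) S=225.3693 payoff=0.0000 vs cont=5.6682 → 5.6682 [wait]  ⇒ S*(3)=80.6159
t_2: node(2,0) S=95.6826 payoff=55.5574 vs cont=57.1892 → 57.1892 [wait]  node(2,1) S=134.7900 payoff=16.4500 vs cont=31.6611 → 31.6611 [wait]  node(2,2) S=189.8814 payoff=0.0000 vs cont=12.8785 → 12.8785 [wait]  ⇒ S*(2)=-
t_1: node(1,0) S=113.5652 payoff=37.6748 vs cont=44.8456 → 44.8456 [wait]  node(1,1) S=159.9816 payoff=0.0000 vs cont=22.6375 → 22.6375 [wait]  ⇒ S*(1)=-
t_0: node(0,0) S=134.7900 payoff=16.4500 vs cont=34.1348 → 34.1348 [wait]  ⇒ S*(0)=-

price = 34.1348
boundary = - - - 80.6159 67.9217 80.6159 95.6826 80.6159 95.6826
tree:
34.1348
44.8456 22.6375
57.1892 31.6611 12.8785
70.6241 42.9388 19.5043 5.6682
83.3183 56.1949 28.7174 9.4974 1.4801
94.0137 70.6241 40.8277 15.6004 2.8278 0.0000
103.0248 83.3183 55.5574 24.9435 5.4026 0.0000 0.0000
110.6171 94.0137 70.6241 38.3674 10.3217 0.0000 0.0000 0.0000
117.0138 103.0248 83.3183 55.5574 19.7197 0.0000 0.0000 0.0000 0.0000
122.4032 110.6171 94.0137 70.6241 37.6748 0.0000 0.0000 0.0000 0.0000 0.0000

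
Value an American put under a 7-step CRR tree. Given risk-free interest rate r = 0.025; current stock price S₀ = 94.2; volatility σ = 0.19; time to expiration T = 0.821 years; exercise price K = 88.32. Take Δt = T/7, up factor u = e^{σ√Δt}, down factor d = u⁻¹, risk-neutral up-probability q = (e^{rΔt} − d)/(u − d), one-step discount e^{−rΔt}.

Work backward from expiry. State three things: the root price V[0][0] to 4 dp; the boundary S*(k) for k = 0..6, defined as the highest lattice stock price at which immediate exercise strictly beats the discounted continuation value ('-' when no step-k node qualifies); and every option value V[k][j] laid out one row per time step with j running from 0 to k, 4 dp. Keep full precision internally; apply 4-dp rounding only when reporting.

price = 3.0544
boundary = - - - - 72.6129 77.4949 82.7051
tree:
3.0544
4.8617 1.3096
7.5016 2.3156 0.3362
11.1299 4.0070 0.6796 0.0032
15.7071 6.7310 1.3739 0.0065 0.0000
20.2815 10.8251 2.7775 0.0132 0.0000 0.0000
24.5678 15.7071 5.6149 0.0268 0.0000 0.0000 0.0000
28.5840 20.2815 10.8251 0.0544 0.0000 0.0000 0.0000 0.0000

Δt=0.11729, u=1.06723, d=0.93700, q=0.50629, disc=e^(-rΔt)=0.99707
k=7 terminal: V=max(K-S,0) → 28.5840 20.2815 10.8251 0.0544 0.0000 0.0000 0.0000 0.0000
k=6: j=0 S=63.7522 intr=24.5678 cont=24.3092 V=24.5678[EX]; j=1 S=72.6129 intr=15.7071 cont=15.4485 V=15.7071[EX]; j=2 S=82.7051 intr=5.6149 cont=5.3563 V=5.6149[EX]; j=3 S=94.2000 intr=0.0000 cont=0.0268 V=0.0268[hold]; j=4 S=107.2925 intr=0.0000 cont=0.0000 V=0.0000[hold]; j=5 S=122.2047 intr=0.0000 cont=0.0000 V=0.0000[hold]; j=6 S=139.1895 intr=0.0000 cont=0.0000 V=0.0000[hold]  S*(6)=82.7051
k=5: j=0 S=68.0385 intr=20.2815 cont=20.0229 V=20.2815[EX]; j=1 S=77.4949 intr=10.8251 cont=10.5665 V=10.8251[EX]; j=2 S=88.2656 intr=0.0544 cont=2.7775 V=2.7775[hold]; j=3 S=100.5333 intr=0.0000 cont=0.0132 V=0.0132[hold]; j=4 S=114.5061 intr=0.0000 cont=0.0000 V=0.0000[hold]; j=5 S=130.4209 intr=0.0000 cont=0.0000 V=0.0000[hold]  S*(5)=77.4949
k=4: j=0 S=72.6129 intr=15.7071 cont=15.4485 V=15.7071[EX]; j=1 S=82.7051 intr=5.6149 cont=6.7310 V=6.7310[hold]; j=2 S=94.2000 intr=0.0000 cont=1.3739 V=1.3739[hold]; j=3 S=107.2925 intr=0.0000 cont=0.0065 V=0.0065[hold]; j=4 S=122.2047 intr=0.0000 cont=0.0000 V=0.0000[hold]  S*(4)=72.6129
k=3: j=0 S=77.4949 intr=10.8251 cont=11.1299 V=11.1299[hold]; j=1 S=88.2656 intr=0.0544 cont=4.0070 V=4.0070[hold]; j=2 S=100.5333 intr=0.0000 cont=0.6796 V=0.6796[hold]; j=3 S=114.5061 intr=0.0000 cont=0.0032 V=0.0032[hold]  S*(3)=-
k=2: j=0 S=82.7051 intr=5.6149 cont=7.5016 V=7.5016[hold]; j=1 S=94.2000 intr=0.0000 cont=2.3156 V=2.3156[hold]; j=2 S=107.2925 intr=0.0000 cont=0.3362 V=0.3362[hold]  S*(2)=-
k=1: j=0 S=88.2656 intr=0.0544 cont=4.8617 V=4.8617[hold]; j=1 S=100.5333 intr=0.0000 cont=1.3096 V=1.3096[hold]  S*(1)=-
k=0: j=0 S=94.2000 intr=0.0000 cont=3.0544 V=3.0544[hold]  S*(0)=-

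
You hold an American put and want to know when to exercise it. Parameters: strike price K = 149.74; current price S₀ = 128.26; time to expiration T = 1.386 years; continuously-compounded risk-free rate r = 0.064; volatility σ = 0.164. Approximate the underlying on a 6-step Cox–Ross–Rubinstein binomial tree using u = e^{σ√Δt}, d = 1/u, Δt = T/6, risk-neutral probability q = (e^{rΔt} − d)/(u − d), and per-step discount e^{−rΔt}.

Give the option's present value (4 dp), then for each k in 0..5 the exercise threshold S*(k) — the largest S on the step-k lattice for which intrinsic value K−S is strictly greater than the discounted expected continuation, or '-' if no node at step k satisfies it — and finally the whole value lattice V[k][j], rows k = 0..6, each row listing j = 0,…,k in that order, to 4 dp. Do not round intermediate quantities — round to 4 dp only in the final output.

Δt=0.23100, u=1.08201, d=0.92420, q=0.57468, disc=e^(-rΔt)=0.98532
k=6 terminal: V=max(K-S,0) → 69.8121 56.1644 40.1863 21.4800 0.0000 0.0000 0.0000
k=5: j=0 S=86.4830 intr=63.2570 cont=61.0596 V=63.2570[EX]; j=1 S=101.2499 intr=48.4901 cont=46.2926 V=48.4901[EX]; j=2 S=118.5384 intr=31.2016 cont=29.0041 V=31.2016[EX]; j=3 S=138.7789 intr=10.9611 cont=9.0017 V=10.9611[EX]; j=4 S=162.4754 intr=0.0000 cont=0.0000 V=0.0000[hold]; j=5 S=190.2182 intr=0.0000 cont=0.0000 V=0.0000[hold]  S*(5)=138.7789
k=4: j=0 S=93.5756 intr=56.1644 cont=53.9669 V=56.1644[EX]; j=1 S=109.5537 intr=40.1863 cont=37.9889 V=40.1863[EX]; j=2 S=128.2600 intr=21.4800 cont=19.2825 V=21.4800[EX]; j=3 S=150.1604 intr=0.0000 cont=4.5935 V=4.5935[hold]; j=4 S=175.8004 intr=0.0000 cont=0.0000 V=0.0000[hold]  S*(4)=128.2600
k=3: j=0 S=101.2499 intr=48.4901 cont=46.2926 V=48.4901[EX]; j=1 S=118.5384 intr=31.2016 cont=29.0041 V=31.2016[EX]; j=2 S=138.7789 intr=10.9611 cont=11.6028 V=11.6028[hold]; j=3 S=162.4754 intr=0.0000 cont=1.9250 V=1.9250[hold]  S*(3)=118.5384
k=2: j=0 S=109.5537 intr=40.1863 cont=37.9889 V=40.1863[EX]; j=1 S=128.2600 intr=21.4800 cont=19.6459 V=21.4800[EX]; j=2 S=150.1604 intr=0.0000 cont=5.9525 V=5.9525[hold]  S*(2)=128.2600
k=1: j=0 S=118.5384 intr=31.2016 cont=29.0041 V=31.2016[EX]; j=1 S=138.7789 intr=10.9611 cont=12.3723 V=12.3723[hold]  S*(1)=118.5384
k=0: j=0 S=128.2600 intr=21.4800 cont=20.0816 V=21.4800[EX]  S*(0)=128.2600

price = 21.4800
boundary = 128.2600 118.5384 128.2600 118.5384 128.2600 138.7789
tree:
21.4800
31.2016 12.3723
40.1863 21.4800 5.9525
48.4901 31.2016 11.6028 1.9250
56.1644 40.1863 21.4800 4.5935 0.0000
63.2570 48.4901 31.2016 10.9611 0.0000 0.0000
69.8121 56.1644 40.1863 21.4800 0.0000 0.0000 0.0000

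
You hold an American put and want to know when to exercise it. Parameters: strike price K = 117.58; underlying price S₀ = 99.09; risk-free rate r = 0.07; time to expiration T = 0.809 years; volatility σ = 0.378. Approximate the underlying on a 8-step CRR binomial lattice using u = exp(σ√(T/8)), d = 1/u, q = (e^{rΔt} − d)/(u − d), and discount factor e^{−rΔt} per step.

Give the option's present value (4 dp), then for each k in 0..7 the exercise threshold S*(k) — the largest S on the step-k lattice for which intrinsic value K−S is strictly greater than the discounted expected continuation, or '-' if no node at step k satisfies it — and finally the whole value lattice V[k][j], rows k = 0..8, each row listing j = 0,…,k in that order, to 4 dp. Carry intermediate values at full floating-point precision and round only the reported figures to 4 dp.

Δt=0.10113, u=1.12773, d=0.88674, q=0.49946, disc=e^(-rΔt)=0.99295
k=8 terminal: V=max(K-S,0) → 79.7012 69.4069 56.3149 39.6649 18.4900 0.0000 0.0000 0.0000 0.0000
k=7: j=0 S=42.7170 intr=74.8630 cont=74.0336 V=74.8630[EX]; j=1 S=54.3261 intr=63.2539 cont=62.4245 V=63.2539[EX]; j=2 S=69.0903 intr=48.4897 cont=47.6603 V=48.4897[EX]; j=3 S=87.8670 intr=29.7130 cont=28.8837 V=29.7130[EX]; j=4 S=111.7465 intr=5.8335 cont=9.1896 V=9.1896[hold]; j=5 S=142.1158 intr=0.0000 cont=0.0000 V=0.0000[hold]; j=6 S=180.7385 intr=0.0000 cont=0.0000 V=0.0000[hold]; j=7 S=229.8578 intr=0.0000 cont=0.0000 V=0.0000[hold]  S*(7)=87.8670
k=6: j=0 S=48.1731 intr=69.4069 cont=68.5775 V=69.4069[EX]; j=1 S=61.2651 intr=56.3149 cont=55.4855 V=56.3149[EX]; j=2 S=77.9151 intr=39.6649 cont=38.8356 V=39.6649[EX]; j=3 S=99.0900 intr=18.4900 cont=19.3251 V=19.3251[hold]; j=4 S=126.0196 intr=0.0000 cont=4.5673 V=4.5673[hold]; j=5 S=160.2679 intr=0.0000 cont=0.0000 V=0.0000[hold]; j=6 S=203.8238 intr=0.0000 cont=0.0000 V=0.0000[hold]  S*(6)=77.9151
k=5: j=0 S=54.3261 intr=63.2539 cont=62.4245 V=63.2539[EX]; j=1 S=69.0903 intr=48.4897 cont=47.6603 V=48.4897[EX]; j=2 S=87.8670 intr=29.7130 cont=29.2978 V=29.7130[EX]; j=3 S=111.7465 intr=5.8335 cont=11.8698 V=11.8698[hold]; j=4 S=142.1158 intr=0.0000 cont=2.2700 V=2.2700[hold]; j=5 S=180.7385 intr=0.0000 cont=0.0000 V=0.0000[hold]  S*(5)=87.8670
k=4: j=0 S=61.2651 intr=56.3149 cont=55.4855 V=56.3149[EX]; j=1 S=77.9151 intr=39.6649 cont=38.8356 V=39.6649[EX]; j=2 S=99.0900 intr=18.4900 cont=20.6543 V=20.6543[hold]; j=3 S=126.0196 intr=0.0000 cont=7.0251 V=7.0251[hold]; j=4 S=160.2679 intr=0.0000 cont=1.1282 V=1.1282[hold]  S*(4)=77.9151
k=3: j=0 S=69.0903 intr=48.4897 cont=47.6603 V=48.4897[EX]; j=1 S=87.8670 intr=29.7130 cont=29.9570 V=29.9570[hold]; j=2 S=111.7465 intr=5.8335 cont=13.7494 V=13.7494[hold]; j=3 S=142.1158 intr=0.0000 cont=4.0511 V=4.0511[hold]  S*(3)=69.0903
k=2: j=0 S=77.9151 intr=39.6649 cont=38.9565 V=39.6649[EX]; j=1 S=99.0900 intr=18.4900 cont=21.7077 V=21.7077[hold]; j=2 S=126.0196 intr=0.0000 cont=8.8426 V=8.8426[hold]  S*(2)=77.9151
k=1: j=0 S=87.8670 intr=29.7130 cont=30.4794 V=30.4794[hold]; j=1 S=111.7465 intr=5.8335 cont=15.1742 V=15.1742[hold]  S*(1)=-
k=0: j=0 S=99.0900 intr=18.4900 cont=22.6740 V=22.6740[hold]  S*(0)=-

price = 22.6740
boundary = - - 77.9151 69.0903 77.9151 87.8670 77.9151 87.8670
tree:
22.6740
30.4794 15.1742
39.6649 21.7077 8.8426
48.4897 29.9570 13.7494 4.0511
56.3149 39.6649 20.6543 7.0251 1.1282
63.2539 48.4897 29.7130 11.8698 2.2700 0.0000
69.4069 56.3149 39.6649 19.3251 4.5673 0.0000 0.0000
74.8630 63.2539 48.4897 29.7130 9.1896 0.0000 0.0000 0.0000
79.7012 69.4069 56.3149 39.6649 18.4900 0.0000 0.0000 0.0000 0.0000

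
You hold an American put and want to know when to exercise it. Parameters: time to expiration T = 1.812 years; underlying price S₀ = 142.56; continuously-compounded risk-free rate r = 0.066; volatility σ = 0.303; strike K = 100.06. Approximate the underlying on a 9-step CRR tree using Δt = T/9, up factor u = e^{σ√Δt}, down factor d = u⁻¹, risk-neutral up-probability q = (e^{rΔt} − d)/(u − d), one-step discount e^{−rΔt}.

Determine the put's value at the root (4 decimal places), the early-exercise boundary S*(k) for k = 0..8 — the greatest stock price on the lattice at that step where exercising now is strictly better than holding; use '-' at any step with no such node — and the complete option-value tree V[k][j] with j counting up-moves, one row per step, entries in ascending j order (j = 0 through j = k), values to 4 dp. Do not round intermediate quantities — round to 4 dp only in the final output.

price = 3.0745
boundary = - - - - - 72.2390 63.0560 72.2390 82.7593
tree:
3.0745
5.0348 1.3090
8.0673 2.3109 0.3998
12.5965 4.0132 0.7685 0.0630
19.0703 6.8295 1.4663 0.1316 0.0000
27.8210 11.3281 2.7721 0.2751 0.0000 0.0000
37.0040 18.1689 5.1827 0.5750 0.0000 0.0000 0.0000
45.0197 27.8210 9.5548 1.2016 0.0000 0.0000 0.0000 0.0000
52.0164 37.0040 17.3007 2.5113 0.0000 0.0000 0.0000 0.0000 0.0000
58.1236 45.0197 27.8210 5.2483 0.0000 0.0000 0.0000 0.0000 0.0000 0.0000

params: Δt=0.20133 u=1.14563 d=0.87288 q=0.51511 e^(-rΔt)=0.98680
t_9 payoffs: 58.1236 45.0197 27.8210 5.2483 0.0000 0.0000 0.0000 0.0000 0.0000 0.0000
t_8: node(8,0) S=48.0436 payoff=52.0164 vs cont=50.6956 → 52.0164 [stop]  node(8,1) S=63.0560 payoff=37.0040 vs cont=35.6832 → 37.0040 [stop]  node(8,2) S=82.7593 payoff=17.3007 vs cont=15.9799 → 17.3007 [stop]  node(8,3) S=108.6194 payoff=0.0000 vs cont=2.5113 → 2.5113 [wait]  node(8,4) S=142.5600 payoff=0.0000 vs cont=0.0000 → 0.0000 [wait]  node(8,5) S=187.1062 payoff=0.0000 vs cont=0.0000 → 0.0000 [wait]  node(8,6) S=245.5719 payoff=0.0000 vs cont=0.0000 → 0.0000 [wait]  node(8,7) S=322.3065 payoff=0.0000 vs cont=0.0000 → 0.0000 [wait]  node(8,8) S=423.0186 payoff=0.0000 vs cont=0.0000 → 0.0000 [wait]  ⇒ S*(8)=82.7593
t_7: node(7,0) S=55.0403 payoff=45.0197 vs cont=43.6989 → 45.0197 [stop]  node(7,1) S=72.2390 payoff=27.8210 vs cont=26.5002 → 27.8210 [stop]  node(7,2) S=94.8117 payoff=5.2483 vs cont=9.5548 → 9.5548 [wait]  node(7,3) S=124.4378 payoff=0.0000 vs cont=1.2016 → 1.2016 [wait]  node(7,4) S=163.3213 payoff=0.0000 vs cont=0.0000 → 0.0000 [wait]  node(7,5) S=214.3549 payoff=0.0000 vs cont=0.0000 → 0.0000 [wait]  node(7,6) S=281.3350 payoff=0.0000 vs cont=0.0000 → 0.0000 [wait]  node(7,7) S=369.2447 payoff=0.0000 vs cont=0.0000 → 0.0000 [wait]  ⇒ S*(7)=72.2390
t_6: node(6,0) S=63.0560 payoff=37.0040 vs cont=35.6832 → 37.0040 [stop]  node(6,1) S=82.7593 payoff=17.3007 vs cont=18.1689 → 18.1689 [wait]  node(6,2) S=108.6194 payoff=0.0000 vs cont=5.1827 → 5.1827 [wait]  node(6,3) S=142.5600 payoff=0.0000 vs cont=0.5750 → 0.5750 [wait]  node(6,4) S=187.1062 payoff=0.0000 vs cont=0.0000 → 0.0000 [wait]  node(6,5) S=245.5719 payoff=0.0000 vs cont=0.0000 → 0.0000 [wait]  node(6,6) S=322.3065 payoff=0.0000 vs cont=0.0000 → 0.0000 [wait]  ⇒ S*(6)=63.0560
t_5: node(5,0) S=72.2390 payoff=27.8210 vs cont=26.9415 → 27.8210 [stop]  node(5,1) S=94.8117 payoff=5.2483 vs cont=11.3281 → 11.3281 [wait]  node(5,2) S=124.4378 payoff=0.0000 vs cont=2.7721 → 2.7721 [wait]  node(5,3) S=163.3213 payoff=0.0000 vs cont=0.2751 → 0.2751 [wait]  node(5,4) S=214.3549 payoff=0.0000 vs cont=0.0000 → 0.0000 [wait]  node(5,5) S=281.3350 payoff=0.0000 vs cont=0.0000 → 0.0000 [wait]  ⇒ S*(5)=72.2390
t_4: node(4,0) S=82.7593 payoff=17.3007 vs cont=19.0703 → 19.0703 [wait]  node(4,1) S=108.6194 payoff=0.0000 vs cont=6.8295 → 6.8295 [wait]  node(4,2) S=142.5600 payoff=0.0000 vs cont=1.4663 → 1.4663 [wait]  node(4,3) S=187.1062 payoff=0.0000 vs cont=0.1316 → 0.1316 [wait]  node(4,4) S=245.5719 payoff=0.0000 vs cont=0.0000 → 0.0000 [wait]  ⇒ S*(4)=-
t_3: node(3,0) S=94.8117 payoff=5.2483 vs cont=12.5965 → 12.5965 [wait]  node(3,1) S=124.4378 payoff=0.0000 vs cont=4.0132 → 4.0132 [wait]  node(3,2) S=163.3213 payoff=0.0000 vs cont=0.7685 → 0.7685 [wait]  node(3,3) S=214.3549 payoff=0.0000 vs cont=0.0630 → 0.0630 [wait]  ⇒ S*(3)=-
t_2: node(2,0) S=108.6194 payoff=0.0000 vs cont=8.0673 → 8.0673 [wait]  node(2,1) S=142.5600 payoff=0.0000 vs cont=2.3109 → 2.3109 [wait]  node(2,2) S=187.1062 payoff=0.0000 vs cont=0.3998 → 0.3998 [wait]  ⇒ S*(2)=-
t_1: node(1,0) S=124.4378 payoff=0.0000 vs cont=5.0348 → 5.0348 [wait]  node(1,1) S=163.3213 payoff=0.0000 vs cont=1.3090 → 1.3090 [wait]  ⇒ S*(1)=-
t_0: node(0,0) S=142.5600 payoff=0.0000 vs cont=3.0745 → 3.0745 [wait]  ⇒ S*(0)=-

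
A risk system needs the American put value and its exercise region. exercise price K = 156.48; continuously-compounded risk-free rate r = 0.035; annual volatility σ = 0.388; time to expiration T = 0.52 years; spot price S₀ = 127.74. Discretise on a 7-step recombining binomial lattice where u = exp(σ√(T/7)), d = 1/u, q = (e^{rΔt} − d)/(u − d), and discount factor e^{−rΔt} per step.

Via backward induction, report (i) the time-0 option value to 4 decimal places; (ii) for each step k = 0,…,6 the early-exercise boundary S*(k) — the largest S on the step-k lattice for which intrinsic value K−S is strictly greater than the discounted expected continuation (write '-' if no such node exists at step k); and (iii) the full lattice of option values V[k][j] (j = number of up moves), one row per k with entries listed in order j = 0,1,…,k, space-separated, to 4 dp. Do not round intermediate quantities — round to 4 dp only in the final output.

Δt=0.07429, u=1.11155, d=0.89965, q=0.48587, disc=e^(-rΔt)=0.99740
k=7 terminal: V=max(K-S,0) → 95.5491 81.1979 63.4666 41.5589 14.4912 0.0000 0.0000 0.0000
k=6: j=0 S=67.7274 intr=88.7526 cont=88.3463 V=88.7526[EX]; j=1 S=83.6794 intr=72.8006 cont=72.3943 V=72.8006[EX]; j=2 S=103.3886 intr=53.0914 cont=52.6850 V=53.0914[EX]; j=3 S=127.7400 intr=28.7400 cont=28.3337 V=28.7400[EX]; j=4 S=157.8269 intr=0.0000 cont=7.4310 V=7.4310[hold]; j=5 S=195.0003 intr=0.0000 cont=0.0000 V=0.0000[hold]; j=6 S=240.9291 intr=0.0000 cont=0.0000 V=0.0000[hold]  S*(6)=127.7400
k=5: j=0 S=75.2821 intr=81.1979 cont=80.7916 V=81.1979[EX]; j=1 S=93.0134 intr=63.4666 cont=63.0602 V=63.4666[EX]; j=2 S=114.9211 intr=41.5589 cont=41.1526 V=41.5589[EX]; j=3 S=141.9888 intr=14.4912 cont=18.3388 V=18.3388[hold]; j=4 S=175.4317 intr=0.0000 cont=3.8106 V=3.8106[hold]; j=5 S=216.7516 intr=0.0000 cont=0.0000 V=0.0000[hold]  S*(5)=114.9211
k=4: j=0 S=83.6794 intr=72.8006 cont=72.3943 V=72.8006[EX]; j=1 S=103.3886 intr=53.0914 cont=52.6850 V=53.0914[EX]; j=2 S=127.7400 intr=28.7400 cont=30.1982 V=30.1982[hold]; j=3 S=157.8269 intr=0.0000 cont=11.2506 V=11.2506[hold]; j=4 S=195.0003 intr=0.0000 cont=1.9540 V=1.9540[hold]  S*(4)=103.3886
k=3: j=0 S=93.0134 intr=63.4666 cont=63.0602 V=63.4666[EX]; j=1 S=114.9211 intr=41.5589 cont=41.8592 V=41.8592[hold]; j=2 S=141.9888 intr=14.4912 cont=20.9376 V=20.9376[hold]; j=3 S=175.4317 intr=0.0000 cont=6.7162 V=6.7162[hold]  S*(3)=93.0134
k=2: j=0 S=103.3886 intr=53.0914 cont=52.8306 V=53.0914[EX]; j=1 S=127.7400 intr=28.7400 cont=31.6117 V=31.6117[hold]; j=2 S=157.8269 intr=0.0000 cont=13.9914 V=13.9914[hold]  S*(2)=103.3886
k=1: j=0 S=114.9211 intr=41.5589 cont=42.5442 V=42.5442[hold]; j=1 S=141.9888 intr=14.4912 cont=22.9906 V=22.9906[hold]  S*(1)=-
k=0: j=0 S=127.7400 intr=28.7400 cont=32.9578 V=32.9578[hold]  S*(0)=-

price = 32.9578
boundary = - - 103.3886 93.0134 103.3886 114.9211 127.7400
tree:
32.9578
42.5442 22.9906
53.0914 31.6117 13.9914
63.4666 41.8592 20.9376 6.7162
72.8006 53.0914 30.1982 11.2506 1.9540
81.1979 63.4666 41.5589 18.3388 3.8106 0.0000
88.7526 72.8006 53.0914 28.7400 7.4310 0.0000 0.0000
95.5491 81.1979 63.4666 41.5589 14.4912 0.0000 0.0000 0.0000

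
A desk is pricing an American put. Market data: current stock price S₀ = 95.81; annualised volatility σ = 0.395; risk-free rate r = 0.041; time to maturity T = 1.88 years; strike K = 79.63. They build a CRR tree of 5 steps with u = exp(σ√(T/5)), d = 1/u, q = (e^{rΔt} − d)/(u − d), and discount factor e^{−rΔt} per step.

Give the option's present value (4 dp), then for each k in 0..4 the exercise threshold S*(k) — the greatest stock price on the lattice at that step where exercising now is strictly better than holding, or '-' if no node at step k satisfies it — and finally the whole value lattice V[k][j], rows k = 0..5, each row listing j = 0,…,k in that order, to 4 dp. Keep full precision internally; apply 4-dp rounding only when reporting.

price = 9.5465
boundary = - - - 46.3276 59.0242
tree:
9.5465
14.9772 3.7739
22.8067 6.6946 0.6243
33.3024 11.7938 1.1997 0.0000
43.2678 20.6058 2.3052 0.0000 0.0000
51.0896 33.3024 4.4295 0.0000 0.0000 0.0000

Δt=0.37600, u=1.27406, d=0.78489, q=0.47150, disc=e^(-rΔt)=0.98470
k=5 terminal: V=max(K-S,0) → 51.0896 33.3024 4.4295 0.0000 0.0000 0.0000
k=4: j=0 S=36.3622 intr=43.2678 cont=42.0497 V=43.2678[EX]; j=1 S=59.0242 intr=20.6058 cont=19.3876 V=20.6058[EX]; j=2 S=95.8100 intr=0.0000 cont=2.3052 V=2.3052[hold]; j=3 S=155.5218 intr=0.0000 cont=0.0000 V=0.0000[hold]; j=4 S=252.4479 intr=0.0000 cont=0.0000 V=0.0000[hold]  S*(4)=59.0242
k=3: j=0 S=46.3276 intr=33.3024 cont=32.0842 V=33.3024[EX]; j=1 S=75.2005 intr=4.4295 cont=11.7938 V=11.7938[hold]; j=2 S=122.0678 intr=0.0000 cont=1.1997 V=1.1997[hold]; j=3 S=198.1443 intr=0.0000 cont=0.0000 V=0.0000[hold]  S*(3)=46.3276
k=2: j=0 S=59.0242 intr=20.6058 cont=22.8067 V=22.8067[hold]; j=1 S=95.8100 intr=0.0000 cont=6.6946 V=6.6946[hold]; j=2 S=155.5218 intr=0.0000 cont=0.6243 V=0.6243[hold]  S*(2)=-
k=1: j=0 S=75.2005 intr=4.4295 cont=14.9772 V=14.9772[hold]; j=1 S=122.0678 intr=0.0000 cont=3.7739 V=3.7739[hold]  S*(1)=-
k=0: j=0 S=95.8100 intr=0.0000 cont=9.5465 V=9.5465[hold]  S*(0)=-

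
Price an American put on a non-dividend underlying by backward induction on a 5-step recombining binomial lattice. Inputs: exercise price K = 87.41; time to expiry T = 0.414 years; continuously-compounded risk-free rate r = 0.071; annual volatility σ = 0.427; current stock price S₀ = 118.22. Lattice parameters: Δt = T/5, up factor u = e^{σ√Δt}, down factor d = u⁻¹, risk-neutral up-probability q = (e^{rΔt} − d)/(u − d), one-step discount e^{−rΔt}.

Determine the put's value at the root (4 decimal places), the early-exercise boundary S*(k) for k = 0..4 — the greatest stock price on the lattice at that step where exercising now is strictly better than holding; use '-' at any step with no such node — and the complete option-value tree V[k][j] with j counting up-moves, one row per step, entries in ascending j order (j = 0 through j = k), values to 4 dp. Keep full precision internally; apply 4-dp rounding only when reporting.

Δt=0.08280, u=1.13074, d=0.88438, q=0.49325, disc=e^(-rΔt)=0.99414
k=5 terminal: V=max(K-S,0) → 23.4536 5.6376 0.0000 0.0000 0.0000 0.0000
k=4: j=0 S=72.3178 intr=15.0922 cont=14.5798 V=15.0922[EX]; j=1 S=92.4630 intr=0.0000 cont=2.8401 V=2.8401[hold]; j=2 S=118.2200 intr=0.0000 cont=0.0000 V=0.0000[hold]; j=3 S=151.1520 intr=0.0000 cont=0.0000 V=0.0000[hold]; j=4 S=193.2576 intr=0.0000 cont=0.0000 V=0.0000[hold]  S*(4)=72.3178
k=3: j=0 S=81.7724 intr=5.6376 cont=8.9957 V=8.9957[hold]; j=1 S=104.5513 intr=0.0000 cont=1.4308 V=1.4308[hold]; j=2 S=133.6757 intr=0.0000 cont=0.0000 V=0.0000[hold]; j=3 S=170.9130 intr=0.0000 cont=0.0000 V=0.0000[hold]  S*(3)=-
k=2: j=0 S=92.4630 intr=0.0000 cont=5.2334 V=5.2334[hold]; j=1 S=118.2200 intr=0.0000 cont=0.7208 V=0.7208[hold]; j=2 S=151.1520 intr=0.0000 cont=0.0000 V=0.0000[hold]  S*(2)=-
k=1: j=0 S=104.5513 intr=0.0000 cont=2.9899 V=2.9899[hold]; j=1 S=133.6757 intr=0.0000 cont=0.3631 V=0.3631[hold]  S*(1)=-
k=0: j=0 S=118.2200 intr=0.0000 cont=1.6843 V=1.6843[hold]  S*(0)=-

price = 1.6843
boundary = - - - - 72.3178
tree:
1.6843
2.9899 0.3631
5.2334 0.7208 0.0000
8.9957 1.4308 0.0000 0.0000
15.0922 2.8401 0.0000 0.0000 0.0000
23.4536 5.6376 0.0000 0.0000 0.0000 0.0000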